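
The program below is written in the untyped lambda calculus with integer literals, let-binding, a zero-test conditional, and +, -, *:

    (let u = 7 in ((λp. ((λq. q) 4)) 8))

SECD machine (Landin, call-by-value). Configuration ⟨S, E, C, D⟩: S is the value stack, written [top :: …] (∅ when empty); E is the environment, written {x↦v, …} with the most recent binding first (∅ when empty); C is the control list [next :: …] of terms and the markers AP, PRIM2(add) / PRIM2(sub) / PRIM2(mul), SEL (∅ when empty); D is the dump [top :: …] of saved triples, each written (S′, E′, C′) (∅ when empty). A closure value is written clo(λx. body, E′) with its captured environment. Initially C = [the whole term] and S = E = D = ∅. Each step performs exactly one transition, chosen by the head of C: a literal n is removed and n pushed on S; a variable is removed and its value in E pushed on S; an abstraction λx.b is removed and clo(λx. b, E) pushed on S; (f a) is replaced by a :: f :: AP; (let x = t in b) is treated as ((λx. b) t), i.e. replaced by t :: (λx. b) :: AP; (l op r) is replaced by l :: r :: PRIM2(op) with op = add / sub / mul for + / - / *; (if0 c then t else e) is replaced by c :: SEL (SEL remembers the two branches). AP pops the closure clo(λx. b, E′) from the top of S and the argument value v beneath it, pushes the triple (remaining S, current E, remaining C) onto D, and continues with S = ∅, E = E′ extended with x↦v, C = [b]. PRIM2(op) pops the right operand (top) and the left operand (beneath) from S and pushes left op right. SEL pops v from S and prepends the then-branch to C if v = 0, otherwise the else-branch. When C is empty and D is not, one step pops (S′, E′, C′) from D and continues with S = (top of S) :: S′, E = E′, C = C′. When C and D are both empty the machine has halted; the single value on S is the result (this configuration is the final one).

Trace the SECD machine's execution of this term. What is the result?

Answer: 4

Machine steps:
[0] [S=∅ | E=∅ | C=[(let u = 7 in ((λp. ((λq. q) 4)) 8))] | D=∅]
[1] [S=∅ | E=∅ | C=[7 :: (λu. ((λp. ((λq. q) 4)) 8)) :: AP] | D=∅]
[2] [S=[7] | E=∅ | C=[(λu. ((λp. ((λq. q) 4)) 8)) :: AP] | D=∅]
[3] [S=[clo(λu. ((λp. ((λq. q) 4)) 8), ∅) :: 7] | E=∅ | C=[AP] | D=∅]
[4] [S=∅ | E={u↦7} | C=[((λp. ((λq. q) 4)) 8)] | D=[(∅, ∅, ∅)]]
[5] [S=∅ | E={u↦7} | C=[8 :: (λp. ((λq. q) 4)) :: AP] | D=[(∅, ∅, ∅)]]
[6] [S=[8] | E={u↦7} | C=[(λp. ((λq. q) 4)) :: AP] | D=[(∅, ∅, ∅)]]
[7] [S=[clo(λp. ((λq. q) 4), {u↦7}) :: 8] | E={u↦7} | C=[AP] | D=[(∅, ∅, ∅)]]
[8] [S=∅ | E={p↦8, u↦7} | C=[((λq. q) 4)] | D=[(∅, {u↦7}, ∅) :: (∅, ∅, ∅)]]
[9] [S=∅ | E={p↦8, u↦7} | C=[4 :: (λq. q) :: AP] | D=[(∅, {u↦7}, ∅) :: (∅, ∅, ∅)]]
[10] [S=[4] | E={p↦8, u↦7} | C=[(λq. q) :: AP] | D=[(∅, {u↦7}, ∅) :: (∅, ∅, ∅)]]
[11] [S=[clo(λq. q, {p↦8, u↦7}) :: 4] | E={p↦8, u↦7} | C=[AP] | D=[(∅, {u↦7}, ∅) :: (∅, ∅, ∅)]]
[12] [S=∅ | E={q↦4, p↦8, u↦7} | C=[q] | D=[(∅, {p↦8, u↦7}, ∅) :: (∅, {u↦7}, ∅) :: (∅, ∅, ∅)]]
[13] [S=[4] | E={q↦4, p↦8, u↦7} | C=∅ | D=[(∅, {p↦8, u↦7}, ∅) :: (∅, {u↦7}, ∅) :: (∅, ∅, ∅)]]
[14] [S=[4] | E={p↦8, u↦7} | C=∅ | D=[(∅, {u↦7}, ∅) :: (∅, ∅, ∅)]]
[15] [S=[4] | E={u↦7} | C=∅ | D=[(∅, ∅, ∅)]]
[16] [S=[4] | E=∅ | C=∅ | D=∅]
→ final value 4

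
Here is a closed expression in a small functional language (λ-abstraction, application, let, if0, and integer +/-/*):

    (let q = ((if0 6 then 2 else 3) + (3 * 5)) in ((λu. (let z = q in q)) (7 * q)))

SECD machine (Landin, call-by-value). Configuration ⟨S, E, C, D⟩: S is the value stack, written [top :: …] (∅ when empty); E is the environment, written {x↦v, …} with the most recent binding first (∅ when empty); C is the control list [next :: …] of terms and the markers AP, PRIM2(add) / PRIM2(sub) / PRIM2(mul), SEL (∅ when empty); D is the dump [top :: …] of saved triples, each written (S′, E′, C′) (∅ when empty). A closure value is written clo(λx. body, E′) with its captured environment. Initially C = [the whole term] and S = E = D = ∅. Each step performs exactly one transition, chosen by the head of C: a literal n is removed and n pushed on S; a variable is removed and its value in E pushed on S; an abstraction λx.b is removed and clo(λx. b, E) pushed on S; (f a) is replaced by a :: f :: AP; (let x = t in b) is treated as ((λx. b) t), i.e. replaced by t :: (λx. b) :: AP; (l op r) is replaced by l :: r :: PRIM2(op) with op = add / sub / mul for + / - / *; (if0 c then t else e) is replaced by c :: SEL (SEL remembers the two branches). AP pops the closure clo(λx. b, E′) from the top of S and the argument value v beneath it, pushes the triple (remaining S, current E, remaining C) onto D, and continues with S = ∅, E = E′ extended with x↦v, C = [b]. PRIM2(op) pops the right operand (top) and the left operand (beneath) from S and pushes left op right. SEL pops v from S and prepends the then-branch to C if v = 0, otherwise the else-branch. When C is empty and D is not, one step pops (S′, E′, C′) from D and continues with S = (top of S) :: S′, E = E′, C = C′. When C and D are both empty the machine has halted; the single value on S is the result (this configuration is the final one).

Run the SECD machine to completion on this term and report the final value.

Answer: 18

Machine steps:
step 0: ⟨S=∅; E=∅; C=[(let q = ((if0 6 then 2 else 3) + (3 * 5)) in ((λu. (let z = q in q)) (7 * q)))]; D=∅⟩
step 1: ⟨S=∅; E=∅; C=[((if0 6 then 2 else 3) + (3 * 5)) :: (λq. ((λu. (let z = q in q)) (7 * q))) :: AP]; D=∅⟩
step 2: ⟨S=∅; E=∅; C=[(if0 6 then 2 else 3) :: (3 * 5) :: PRIM2(add) :: (λq. ((λu. (let z = q in q)) (7 * q))) :: AP]; D=∅⟩
step 3: ⟨S=∅; E=∅; C=[6 :: SEL :: (3 * 5) :: PRIM2(add) :: (λq. ((λu. (let z = q in q)) (7 * q))) :: AP]; D=∅⟩
step 4: ⟨S=[6]; E=∅; C=[SEL :: (3 * 5) :: PRIM2(add) :: (λq. ((λu. (let z = q in q)) (7 * q))) :: AP]; D=∅⟩
step 5: ⟨S=∅; E=∅; C=[3 :: (3 * 5) :: PRIM2(add) :: (λq. ((λu. (let z = q in q)) (7 * q))) :: AP]; D=∅⟩
step 6: ⟨S=[3]; E=∅; C=[(3 * 5) :: PRIM2(add) :: (λq. ((λu. (let z = q in q)) (7 * q))) :: AP]; D=∅⟩
step 7: ⟨S=[3]; E=∅; C=[3 :: 5 :: PRIM2(mul) :: PRIM2(add) :: (λq. ((λu. (let z = q in q)) (7 * q))) :: AP]; D=∅⟩
step 8: ⟨S=[3 :: 3]; E=∅; C=[5 :: PRIM2(mul) :: PRIM2(add) :: (λq. ((λu. (let z = q in q)) (7 * q))) :: AP]; D=∅⟩
step 9: ⟨S=[5 :: 3 :: 3]; E=∅; C=[PRIM2(mul) :: PRIM2(add) :: (λq. ((λu. (let z = q in q)) (7 * q))) :: AP]; D=∅⟩
step 10: ⟨S=[15 :: 3]; E=∅; C=[PRIM2(add) :: (λq. ((λu. (let z = q in q)) (7 * q))) :: AP]; D=∅⟩
step 11: ⟨S=[18]; E=∅; C=[(λq. ((λu. (let z = q in q)) (7 * q))) :: AP]; D=∅⟩
step 12: ⟨S=[clo(λq. ((λu. (let z = q in q)) (7 * q)), ∅) :: 18]; E=∅; C=[AP]; D=∅⟩
step 13: ⟨S=∅; E={q↦18}; C=[((λu. (let z = q in q)) (7 * q))]; D=[(∅, ∅, ∅)]⟩
step 14: ⟨S=∅; E={q↦18}; C=[(7 * q) :: (λu. (let z = q in q)) :: AP]; D=[(∅, ∅, ∅)]⟩
step 15: ⟨S=∅; E={q↦18}; C=[7 :: q :: PRIM2(mul) :: (λu. (let z = q in q)) :: AP]; D=[(∅, ∅, ∅)]⟩
step 16: ⟨S=[7]; E={q↦18}; C=[q :: PRIM2(mul) :: (λu. (let z = q in q)) :: AP]; D=[(∅, ∅, ∅)]⟩
step 17: ⟨S=[18 :: 7]; E={q↦18}; C=[PRIM2(mul) :: (λu. (let z = q in q)) :: AP]; D=[(∅, ∅, ∅)]⟩
step 18: ⟨S=[126]; E={q↦18}; C=[(λu. (let z = q in q)) :: AP]; D=[(∅, ∅, ∅)]⟩
step 19: ⟨S=[clo(λu. (let z = q in q), {q↦18}) :: 126]; E={q↦18}; C=[AP]; D=[(∅, ∅, ∅)]⟩
step 20: ⟨S=∅; E={u↦126, q↦18}; C=[(let z = q in q)]; D=[(∅, {q↦18}, ∅) :: (∅, ∅, ∅)]⟩
step 21: ⟨S=∅; E={u↦126, q↦18}; C=[q :: (λz. q) :: AP]; D=[(∅, {q↦18}, ∅) :: (∅, ∅, ∅)]⟩
step 22: ⟨S=[18]; E={u↦126, q↦18}; C=[(λz. q) :: AP]; D=[(∅, {q↦18}, ∅) :: (∅, ∅, ∅)]⟩
step 23: ⟨S=[clo(λz. q, {u↦126, q↦18}) :: 18]; E={u↦126, q↦18}; C=[AP]; D=[(∅, {q↦18}, ∅) :: (∅, ∅, ∅)]⟩
step 24: ⟨S=∅; E={z↦18, u↦126, q↦18}; C=[q]; D=[(∅, {u↦126, q↦18}, ∅) :: (∅, {q↦18}, ∅) :: (∅, ∅, ∅)]⟩
step 25: ⟨S=[18]; E={z↦18, u↦126, q↦18}; C=∅; D=[(∅, {u↦126, q↦18}, ∅) :: (∅, {q↦18}, ∅) :: (∅, ∅, ∅)]⟩
step 26: ⟨S=[18]; E={u↦126, q↦18}; C=∅; D=[(∅, {q↦18}, ∅) :: (∅, ∅, ∅)]⟩
step 27: ⟨S=[18]; E={q↦18}; C=∅; D=[(∅, ∅, ∅)]⟩
step 28: ⟨S=[18]; E=∅; C=∅; D=∅⟩
→ final value 18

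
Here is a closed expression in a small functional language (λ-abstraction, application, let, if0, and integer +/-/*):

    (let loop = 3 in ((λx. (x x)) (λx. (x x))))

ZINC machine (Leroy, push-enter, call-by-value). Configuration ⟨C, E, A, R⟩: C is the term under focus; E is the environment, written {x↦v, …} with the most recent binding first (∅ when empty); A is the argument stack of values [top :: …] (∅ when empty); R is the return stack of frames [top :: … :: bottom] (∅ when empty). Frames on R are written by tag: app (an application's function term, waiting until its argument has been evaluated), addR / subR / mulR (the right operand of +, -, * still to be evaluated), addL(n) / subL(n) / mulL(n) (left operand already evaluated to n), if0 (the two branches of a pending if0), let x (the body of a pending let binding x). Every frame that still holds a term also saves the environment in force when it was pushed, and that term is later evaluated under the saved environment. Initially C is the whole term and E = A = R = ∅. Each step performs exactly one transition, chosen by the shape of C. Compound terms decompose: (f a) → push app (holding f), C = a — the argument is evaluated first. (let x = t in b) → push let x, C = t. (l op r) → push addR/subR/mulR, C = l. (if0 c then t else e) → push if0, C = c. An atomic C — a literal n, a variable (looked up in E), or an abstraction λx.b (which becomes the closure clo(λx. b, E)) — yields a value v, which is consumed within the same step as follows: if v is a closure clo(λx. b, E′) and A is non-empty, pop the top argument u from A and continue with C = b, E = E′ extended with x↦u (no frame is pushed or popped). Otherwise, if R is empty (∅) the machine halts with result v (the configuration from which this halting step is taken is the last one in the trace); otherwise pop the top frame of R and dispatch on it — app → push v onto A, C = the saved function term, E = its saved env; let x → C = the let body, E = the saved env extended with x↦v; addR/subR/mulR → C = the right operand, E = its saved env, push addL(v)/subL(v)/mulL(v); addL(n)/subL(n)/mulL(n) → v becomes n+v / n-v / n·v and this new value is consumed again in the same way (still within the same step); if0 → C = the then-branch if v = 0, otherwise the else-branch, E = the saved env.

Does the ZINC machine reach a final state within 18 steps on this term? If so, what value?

Answer: DIVERGES (no final state within 18 steps)

Derivation:
step 0: ⟨C=(let loop = 3 in ((λx. (x x)) (λx. (x x)))); E=∅; A=∅; R=∅⟩
step 1: ⟨C=3; E=∅; A=∅; R=[let loop]⟩
step 2: ⟨C=((λx. (x x)) (λx. (x x))); E={loop↦3}; A=∅; R=∅⟩
step 3: ⟨C=(λx. (x x)); E={loop↦3}; A=∅; R=[app]⟩
step 4: ⟨C=(λx. (x x)); E={loop↦3}; A=[clo(λx. (x x), {loop↦3})]; R=∅⟩
step 5: ⟨C=(x x); E={x↦clo(λx. (x x), {loop↦3}), loop↦3}; A=∅; R=∅⟩
step 6: ⟨C=x; E={x↦clo(λx. (x x), {loop↦3}), loop↦3}; A=∅; R=[app]⟩
step 7: ⟨C=x; E={x↦clo(λx. (x x), {loop↦3}), loop↦3}; A=[clo(λx. (x x), {loop↦3})]; R=∅⟩
… configuration repeats with period 3 (steps 5–7 recur indefinitely) …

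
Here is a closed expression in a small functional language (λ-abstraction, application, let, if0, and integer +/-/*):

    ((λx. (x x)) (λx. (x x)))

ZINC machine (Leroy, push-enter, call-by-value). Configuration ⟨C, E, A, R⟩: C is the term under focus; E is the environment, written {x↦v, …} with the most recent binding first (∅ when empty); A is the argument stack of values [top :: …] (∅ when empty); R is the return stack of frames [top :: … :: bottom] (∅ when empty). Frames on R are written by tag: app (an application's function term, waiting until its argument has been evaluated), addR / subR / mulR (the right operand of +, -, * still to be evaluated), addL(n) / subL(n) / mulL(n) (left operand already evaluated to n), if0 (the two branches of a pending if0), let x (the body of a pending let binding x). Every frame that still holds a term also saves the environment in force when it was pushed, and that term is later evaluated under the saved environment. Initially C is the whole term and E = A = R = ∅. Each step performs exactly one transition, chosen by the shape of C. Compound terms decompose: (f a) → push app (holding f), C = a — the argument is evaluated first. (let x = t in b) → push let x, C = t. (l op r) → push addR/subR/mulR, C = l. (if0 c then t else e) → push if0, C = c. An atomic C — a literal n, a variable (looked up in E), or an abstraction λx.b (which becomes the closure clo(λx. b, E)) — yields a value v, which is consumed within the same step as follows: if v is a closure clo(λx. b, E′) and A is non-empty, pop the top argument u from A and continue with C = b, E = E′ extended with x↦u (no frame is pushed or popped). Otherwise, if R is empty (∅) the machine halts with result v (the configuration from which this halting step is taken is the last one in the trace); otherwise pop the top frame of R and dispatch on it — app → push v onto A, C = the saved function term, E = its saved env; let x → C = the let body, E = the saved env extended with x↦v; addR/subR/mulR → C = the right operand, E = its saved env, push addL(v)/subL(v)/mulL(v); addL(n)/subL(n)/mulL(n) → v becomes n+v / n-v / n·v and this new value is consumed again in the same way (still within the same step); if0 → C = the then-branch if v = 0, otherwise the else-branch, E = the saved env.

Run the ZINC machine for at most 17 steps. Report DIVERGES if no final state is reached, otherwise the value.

t=0: [C=((λx. (x x)) (λx. (x x))) | E=∅ | A=∅ | R=∅]
t=1: [C=(λx. (x x)) | E=∅ | A=∅ | R=[app]]
t=2: [C=(λx. (x x)) | E=∅ | A=[clo(λx. (x x), ∅)] | R=∅]
t=3: [C=(x x) | E={x↦clo(λx. (x x), ∅)} | A=∅ | R=∅]
t=4: [C=x | E={x↦clo(λx. (x x), ∅)} | A=∅ | R=[app]]
t=5: [C=x | E={x↦clo(λx. (x x), ∅)} | A=[clo(λx. (x x), ∅)] | R=∅]
… configuration repeats with period 3 (steps 3–5 recur indefinitely) …

Answer: DIVERGES (no final state within 17 steps)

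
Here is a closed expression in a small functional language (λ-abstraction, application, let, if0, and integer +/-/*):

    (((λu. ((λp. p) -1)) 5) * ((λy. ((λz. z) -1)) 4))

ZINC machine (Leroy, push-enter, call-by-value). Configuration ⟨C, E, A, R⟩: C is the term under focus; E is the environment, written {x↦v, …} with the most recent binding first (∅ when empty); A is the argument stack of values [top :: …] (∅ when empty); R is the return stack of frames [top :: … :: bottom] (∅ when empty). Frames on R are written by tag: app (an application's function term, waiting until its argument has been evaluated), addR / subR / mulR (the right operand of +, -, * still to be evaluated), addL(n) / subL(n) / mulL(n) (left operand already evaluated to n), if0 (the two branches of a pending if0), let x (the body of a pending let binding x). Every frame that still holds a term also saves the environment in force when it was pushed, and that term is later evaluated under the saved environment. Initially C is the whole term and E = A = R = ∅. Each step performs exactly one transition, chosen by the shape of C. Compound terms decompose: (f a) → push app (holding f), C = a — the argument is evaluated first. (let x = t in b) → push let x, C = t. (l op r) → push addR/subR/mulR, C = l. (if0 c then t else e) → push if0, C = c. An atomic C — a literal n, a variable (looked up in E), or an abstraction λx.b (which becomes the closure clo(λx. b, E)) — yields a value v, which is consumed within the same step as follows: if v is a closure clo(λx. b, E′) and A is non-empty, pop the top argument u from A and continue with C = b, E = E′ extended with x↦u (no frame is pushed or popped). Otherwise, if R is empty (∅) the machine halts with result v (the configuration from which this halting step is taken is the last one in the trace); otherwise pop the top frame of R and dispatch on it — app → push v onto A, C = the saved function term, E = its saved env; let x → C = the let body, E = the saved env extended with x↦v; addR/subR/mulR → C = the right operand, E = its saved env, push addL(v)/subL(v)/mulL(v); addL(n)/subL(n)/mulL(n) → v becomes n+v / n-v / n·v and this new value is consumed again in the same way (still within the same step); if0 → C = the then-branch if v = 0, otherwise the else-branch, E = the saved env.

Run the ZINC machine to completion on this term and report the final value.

[0] ⟨C=(((λu. ((λp. p) -1)) 5) * ((λy. ((λz. z) -1)) 4)); E=∅; A=∅; R=∅⟩
[1] ⟨C=((λu. ((λp. p) -1)) 5); E=∅; A=∅; R=[mulR]⟩
[2] ⟨C=5; E=∅; A=∅; R=[app :: mulR]⟩
[3] ⟨C=(λu. ((λp. p) -1)); E=∅; A=[5]; R=[mulR]⟩
[4] ⟨C=((λp. p) -1); E={u↦5}; A=∅; R=[mulR]⟩
[5] ⟨C=-1; E={u↦5}; A=∅; R=[app :: mulR]⟩
[6] ⟨C=(λp. p); E={u↦5}; A=[-1]; R=[mulR]⟩
[7] ⟨C=p; E={p↦-1, u↦5}; A=∅; R=[mulR]⟩
[8] ⟨C=((λy. ((λz. z) -1)) 4); E=∅; A=∅; R=[mulL(-1)]⟩
[9] ⟨C=4; E=∅; A=∅; R=[app :: mulL(-1)]⟩
[10] ⟨C=(λy. ((λz. z) -1)); E=∅; A=[4]; R=[mulL(-1)]⟩
[11] ⟨C=((λz. z) -1); E={y↦4}; A=∅; R=[mulL(-1)]⟩
[12] ⟨C=-1; E={y↦4}; A=∅; R=[app :: mulL(-1)]⟩
[13] ⟨C=(λz. z); E={y↦4}; A=[-1]; R=[mulL(-1)]⟩
[14] ⟨C=z; E={z↦-1, y↦4}; A=∅; R=[mulL(-1)]⟩
→ final value 1

Answer: 1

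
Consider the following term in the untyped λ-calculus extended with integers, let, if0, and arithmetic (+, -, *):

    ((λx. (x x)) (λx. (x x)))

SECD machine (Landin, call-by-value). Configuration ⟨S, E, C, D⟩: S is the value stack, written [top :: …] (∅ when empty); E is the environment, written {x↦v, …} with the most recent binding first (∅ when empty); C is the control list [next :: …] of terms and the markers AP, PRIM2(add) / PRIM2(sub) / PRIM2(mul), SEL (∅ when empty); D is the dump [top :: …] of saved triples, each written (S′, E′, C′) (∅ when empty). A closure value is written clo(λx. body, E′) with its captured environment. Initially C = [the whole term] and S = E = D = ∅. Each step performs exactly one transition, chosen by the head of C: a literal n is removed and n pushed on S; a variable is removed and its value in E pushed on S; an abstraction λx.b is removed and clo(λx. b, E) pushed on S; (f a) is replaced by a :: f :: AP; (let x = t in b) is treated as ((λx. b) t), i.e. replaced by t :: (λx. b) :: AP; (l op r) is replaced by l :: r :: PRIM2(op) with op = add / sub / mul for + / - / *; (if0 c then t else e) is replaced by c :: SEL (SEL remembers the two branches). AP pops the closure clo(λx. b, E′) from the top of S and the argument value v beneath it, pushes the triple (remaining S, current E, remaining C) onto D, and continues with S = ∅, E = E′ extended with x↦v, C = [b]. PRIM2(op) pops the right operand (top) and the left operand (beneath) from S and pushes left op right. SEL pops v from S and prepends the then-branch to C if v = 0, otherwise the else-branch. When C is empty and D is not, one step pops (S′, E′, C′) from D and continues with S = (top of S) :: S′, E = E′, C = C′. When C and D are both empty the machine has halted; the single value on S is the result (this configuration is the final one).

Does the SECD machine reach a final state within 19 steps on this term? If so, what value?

[0] ⟨S=∅; E=∅; C=[((λx. (x x)) (λx. (x x)))]; D=∅⟩
[1] ⟨S=∅; E=∅; C=[(λx. (x x)) :: (λx. (x x)) :: AP]; D=∅⟩
[2] ⟨S=[clo(λx. (x x), ∅)]; E=∅; C=[(λx. (x x)) :: AP]; D=∅⟩
[3] ⟨S=[clo(λx. (x x), ∅) :: clo(λx. (x x), ∅)]; E=∅; C=[AP]; D=∅⟩
[4] ⟨S=∅; E={x↦clo(λx. (x x), ∅)}; C=[(x x)]; D=[(∅, ∅, ∅)]⟩
[5] ⟨S=∅; E={x↦clo(λx. (x x), ∅)}; C=[x :: x :: AP]; D=[(∅, ∅, ∅)]⟩
[6] ⟨S=[clo(λx. (x x), ∅)]; E={x↦clo(λx. (x x), ∅)}; C=[x :: AP]; D=[(∅, ∅, ∅)]⟩
[7] ⟨S=[clo(λx. (x x), ∅) :: clo(λx. (x x), ∅)]; E={x↦clo(λx. (x x), ∅)}; C=[AP]; D=[(∅, ∅, ∅)]⟩
[8] ⟨S=∅; E={x↦clo(λx. (x x), ∅)}; C=[(x x)]; D=[(∅, {x↦clo(λx. (x x), ∅)}, ∅) :: (∅, ∅, ∅)]⟩
[9] ⟨S=∅; E={x↦clo(λx. (x x), ∅)}; C=[x :: x :: AP]; D=[(∅, {x↦clo(λx. (x x), ∅)}, ∅) :: (∅, ∅, ∅)]⟩
[10] ⟨S=[clo(λx. (x x), ∅)]; E={x↦clo(λx. (x x), ∅)}; C=[x :: AP]; D=[(∅, {x↦clo(λx. (x x), ∅)}, ∅) :: (∅, ∅, ∅)]⟩
[11] ⟨S=[clo(λx. (x x), ∅) :: clo(λx. (x x), ∅)]; E={x↦clo(λx. (x x), ∅)}; C=[AP]; D=[(∅, {x↦clo(λx. (x x), ∅)}, ∅) :: (∅, ∅, ∅)]⟩
[12] ⟨S=∅; E={x↦clo(λx. (x x), ∅)}; C=[(x x)]; D=[(∅, {x↦clo(λx. (x x), ∅)}, ∅) :: (∅, {x↦clo(λx. (x x), ∅)}, ∅) :: (∅, ∅, ∅)]⟩
[13] ⟨S=∅; E={x↦clo(λx. (x x), ∅)}; C=[x :: x :: AP]; D=[(∅, {x↦clo(λx. (x x), ∅)}, ∅) :: (∅, {x↦clo(λx. (x x), ∅)}, ∅) :: (∅, ∅, ∅)]⟩
[14] ⟨S=[clo(λx. (x x), ∅)]; E={x↦clo(λx. (x x), ∅)}; C=[x :: AP]; D=[(∅, {x↦clo(λx. (x x), ∅)}, ∅) :: (∅, {x↦clo(λx. (x x), ∅)}, ∅) :: (∅, ∅, ∅)]⟩
[15] ⟨S=[clo(λx. (x x), ∅) :: clo(λx. (x x), ∅)]; E={x↦clo(λx. (x x), ∅)}; C=[AP]; D=[(∅, {x↦clo(λx. (x x), ∅)}, ∅) :: (∅, {x↦clo(λx. (x x), ∅)}, ∅) :: (∅, ∅, ∅)]⟩
[16] ⟨S=∅; E={x↦clo(λx. (x x), ∅)}; C=[(x x)]; D=[(∅, {x↦clo(λx. (x x), ∅)}, ∅) :: (∅, {x↦clo(λx. (x x), ∅)}, ∅) :: (∅, {x↦clo(λx. (x x), ∅)}, ∅) :: (∅, ∅, ∅)]⟩
[17] ⟨S=∅; E={x↦clo(λx. (x x), ∅)}; C=[x :: x :: AP]; D=[(∅, {x↦clo(λx. (x x), ∅)}, ∅) :: (∅, {x↦clo(λx. (x x), ∅)}, ∅) :: (∅, {x↦clo(λx. (x x), ∅)}, ∅) :: (∅, ∅, ∅)]⟩
[18] ⟨S=[clo(λx. (x x), ∅)]; E={x↦clo(λx. (x x), ∅)}; C=[x :: AP]; D=[(∅, {x↦clo(λx. (x x), ∅)}, ∅) :: (∅, {x↦clo(λx. (x x), ∅)}, ∅) :: (∅, {x↦clo(λx. (x x), ∅)}, ∅) :: (∅, ∅, ∅)]⟩
[19] ⟨S=[clo(λx. (x x), ∅) :: clo(λx. (x x), ∅)]; E={x↦clo(λx. (x x), ∅)}; C=[AP]; D=[(∅, {x↦clo(λx. (x x), ∅)}, ∅) :: (∅, {x↦clo(λx. (x x), ∅)}, ∅) :: (∅, {x↦clo(λx. (x x), ∅)}, ∅) :: (∅, ∅, ∅)]⟩
→ 19 transitions taken and the configuration is still not final: no result within 19 steps

Answer: DIVERGES (no final state within 19 steps)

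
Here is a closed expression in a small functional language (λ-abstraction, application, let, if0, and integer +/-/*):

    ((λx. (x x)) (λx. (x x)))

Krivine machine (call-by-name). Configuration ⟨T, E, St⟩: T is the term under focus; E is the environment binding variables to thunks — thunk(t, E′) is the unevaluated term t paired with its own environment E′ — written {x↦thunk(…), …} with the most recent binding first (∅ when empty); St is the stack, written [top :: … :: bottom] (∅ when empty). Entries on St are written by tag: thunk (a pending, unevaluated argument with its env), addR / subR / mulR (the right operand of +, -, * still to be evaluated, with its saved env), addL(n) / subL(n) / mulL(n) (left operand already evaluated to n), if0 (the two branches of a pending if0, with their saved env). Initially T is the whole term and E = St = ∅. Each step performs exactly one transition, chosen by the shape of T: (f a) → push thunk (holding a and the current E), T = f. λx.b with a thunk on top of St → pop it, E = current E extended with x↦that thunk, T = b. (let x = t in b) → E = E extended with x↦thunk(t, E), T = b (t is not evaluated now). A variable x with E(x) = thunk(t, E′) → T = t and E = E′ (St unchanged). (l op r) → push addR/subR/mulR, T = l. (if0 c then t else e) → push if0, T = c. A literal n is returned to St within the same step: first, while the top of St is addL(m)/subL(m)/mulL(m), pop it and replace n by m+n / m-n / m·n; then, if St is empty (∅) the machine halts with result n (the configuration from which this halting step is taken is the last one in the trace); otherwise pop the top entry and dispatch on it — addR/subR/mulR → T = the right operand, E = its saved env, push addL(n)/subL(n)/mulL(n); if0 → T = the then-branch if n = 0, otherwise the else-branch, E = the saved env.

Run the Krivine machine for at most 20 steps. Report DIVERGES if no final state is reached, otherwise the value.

Answer: DIVERGES (no final state within 20 steps)

Execution trace:
step 0: [T=((λx. (x x)) (λx. (x x))) | E=∅ | St=∅]
step 1: [T=(λx. (x x)) | E=∅ | St=[thunk]]
step 2: [T=(x x) | E={x↦thunk((λx. (x x)), ∅)} | St=∅]
step 3: [T=x | E={x↦thunk((λx. (x x)), ∅)} | St=[thunk]]
step 4: [T=(λx. (x x)) | E=∅ | St=[thunk]]
step 5: [T=(x x) | E={x↦thunk(x, {x↦thunk((λx. (x x)), ∅)})} | St=∅]
step 6: [T=x | E={x↦thunk(x, {x↦thunk((λx. (x x)), ∅)})} | St=[thunk]]
step 7: [T=x | E={x↦thunk((λx. (x x)), ∅)} | St=[thunk]]
step 8: [T=(λx. (x x)) | E=∅ | St=[thunk]]
step 9: [T=(x x) | E={x↦thunk(x, {x↦thunk(x, {x↦thunk((λx. (x x)), ∅)})})} | St=∅]
step 10: [T=x | E={x↦thunk(x, {x↦thunk(x, {x↦thunk((λx. (x x)), ∅)})})} | St=[thunk]]
step 11: [T=x | E={x↦thunk(x, {x↦thunk((λx. (x x)), ∅)})} | St=[thunk]]
step 12: [T=x | E={x↦thunk((λx. (x x)), ∅)} | St=[thunk]]
step 13: [T=(λx. (x x)) | E=∅ | St=[thunk]]
step 14: [T=(x x) | E={x↦thunk(x, {x↦thunk(x, {x↦thunk(x, {x↦thunk((λx. (x x)), ∅)})})})} | St=∅]
step 15: [T=x | E={x↦thunk(x, {x↦thunk(x, {x↦thunk(x, {x↦thunk((λx. (x x)), ∅)})})})} | St=[thunk]]
step 16: [T=x | E={x↦thunk(x, {x↦thunk(x, {x↦thunk((λx. (x x)), ∅)})})} | St=[thunk]]
step 17: [T=x | E={x↦thunk(x, {x↦thunk((λx. (x x)), ∅)})} | St=[thunk]]
step 18: [T=x | E={x↦thunk((λx. (x x)), ∅)} | St=[thunk]]
step 19: [T=(λx. (x x)) | E=∅ | St=[thunk]]
step 20: [T=(x x) | E={x↦thunk(x, {x↦thunk(x, {x↦thunk(x, {x↦thunk(x, {x↦thunk((λx. (x x)), ∅)})})})})} | St=∅]
→ 20 transitions taken and the configuration is still not final: no result within 20 steps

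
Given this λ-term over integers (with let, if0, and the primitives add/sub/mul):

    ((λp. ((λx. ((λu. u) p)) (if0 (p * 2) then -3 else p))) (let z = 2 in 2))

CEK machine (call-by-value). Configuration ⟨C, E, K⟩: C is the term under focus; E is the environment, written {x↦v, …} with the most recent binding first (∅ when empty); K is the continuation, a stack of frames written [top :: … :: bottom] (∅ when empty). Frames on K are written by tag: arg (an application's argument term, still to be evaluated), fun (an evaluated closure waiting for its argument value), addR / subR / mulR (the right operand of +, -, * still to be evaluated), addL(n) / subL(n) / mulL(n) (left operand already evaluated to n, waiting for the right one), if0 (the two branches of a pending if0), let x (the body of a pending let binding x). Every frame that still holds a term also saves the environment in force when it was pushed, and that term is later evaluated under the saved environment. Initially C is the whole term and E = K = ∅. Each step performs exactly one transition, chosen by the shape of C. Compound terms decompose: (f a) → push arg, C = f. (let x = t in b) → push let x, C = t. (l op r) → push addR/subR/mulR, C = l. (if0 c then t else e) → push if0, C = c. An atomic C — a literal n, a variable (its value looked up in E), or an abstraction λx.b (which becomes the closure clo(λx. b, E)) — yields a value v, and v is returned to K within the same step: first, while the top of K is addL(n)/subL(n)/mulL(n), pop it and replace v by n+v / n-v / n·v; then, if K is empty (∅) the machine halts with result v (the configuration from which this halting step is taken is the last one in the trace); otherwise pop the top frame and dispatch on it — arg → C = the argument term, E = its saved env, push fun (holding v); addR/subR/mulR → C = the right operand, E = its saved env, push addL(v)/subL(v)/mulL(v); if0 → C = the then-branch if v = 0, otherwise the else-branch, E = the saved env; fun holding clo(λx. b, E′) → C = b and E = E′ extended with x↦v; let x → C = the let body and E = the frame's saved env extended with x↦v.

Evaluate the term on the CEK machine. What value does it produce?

0. <C=((λp. ((λx. ((λu. u) p)) (if0 (p * 2) then -3 else p))) (let z = 2 in 2)), E=∅, K=∅>
1. <C=(λp. ((λx. ((λu. u) p)) (if0 (p * 2) then -3 else p))), E=∅, K=[arg]>
2. <C=(let z = 2 in 2), E=∅, K=[fun]>
3. <C=2, E=∅, K=[let z :: fun]>
4. <C=2, E={z↦2}, K=[fun]>
5. <C=((λx. ((λu. u) p)) (if0 (p * 2) then -3 else p)), E={p↦2}, K=∅>
6. <C=(λx. ((λu. u) p)), E={p↦2}, K=[arg]>
7. <C=(if0 (p * 2) then -3 else p), E={p↦2}, K=[fun]>
8. <C=(p * 2), E={p↦2}, K=[if0 :: fun]>
9. <C=p, E={p↦2}, K=[mulR :: if0 :: fun]>
10. <C=2, E={p↦2}, K=[mulL(2) :: if0 :: fun]>
11. <C=p, E={p↦2}, K=[fun]>
12. <C=((λu. u) p), E={x↦2, p↦2}, K=∅>
13. <C=(λu. u), E={x↦2, p↦2}, K=[arg]>
14. <C=p, E={x↦2, p↦2}, K=[fun]>
15. <C=u, E={u↦2, x↦2, p↦2}, K=∅>
→ final value 2

Answer: 2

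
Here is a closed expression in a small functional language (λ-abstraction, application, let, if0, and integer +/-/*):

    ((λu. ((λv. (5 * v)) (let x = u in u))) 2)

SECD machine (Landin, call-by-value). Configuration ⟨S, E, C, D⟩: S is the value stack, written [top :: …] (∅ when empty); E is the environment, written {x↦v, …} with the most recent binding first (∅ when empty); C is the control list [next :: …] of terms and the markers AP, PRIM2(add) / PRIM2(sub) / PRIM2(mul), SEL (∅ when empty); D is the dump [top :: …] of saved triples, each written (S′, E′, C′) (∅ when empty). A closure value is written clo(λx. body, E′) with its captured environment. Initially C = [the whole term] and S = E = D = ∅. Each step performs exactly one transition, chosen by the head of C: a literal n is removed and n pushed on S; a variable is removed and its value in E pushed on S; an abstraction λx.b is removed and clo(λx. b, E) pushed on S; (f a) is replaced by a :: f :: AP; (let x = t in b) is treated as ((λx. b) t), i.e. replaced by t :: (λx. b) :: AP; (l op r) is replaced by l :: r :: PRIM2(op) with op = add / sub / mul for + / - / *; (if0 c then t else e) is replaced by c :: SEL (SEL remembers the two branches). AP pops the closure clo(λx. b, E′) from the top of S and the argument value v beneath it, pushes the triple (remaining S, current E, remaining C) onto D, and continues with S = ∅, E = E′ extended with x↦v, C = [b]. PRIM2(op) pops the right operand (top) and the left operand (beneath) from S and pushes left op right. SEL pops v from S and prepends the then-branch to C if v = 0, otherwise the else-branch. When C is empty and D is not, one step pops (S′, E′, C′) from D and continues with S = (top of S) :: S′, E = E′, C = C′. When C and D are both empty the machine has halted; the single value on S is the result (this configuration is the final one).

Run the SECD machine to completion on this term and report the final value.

[0] [S=∅ | E=∅ | C=[((λu. ((λv. (5 * v)) (let x = u in u))) 2)] | D=∅]
[1] [S=∅ | E=∅ | C=[2 :: (λu. ((λv. (5 * v)) (let x = u in u))) :: AP] | D=∅]
[2] [S=[2] | E=∅ | C=[(λu. ((λv. (5 * v)) (let x = u in u))) :: AP] | D=∅]
[3] [S=[clo(λu. ((λv. (5 * v)) (let x = u in u)), ∅) :: 2] | E=∅ | C=[AP] | D=∅]
[4] [S=∅ | E={u↦2} | C=[((λv. (5 * v)) (let x = u in u))] | D=[(∅, ∅, ∅)]]
[5] [S=∅ | E={u↦2} | C=[(let x = u in u) :: (λv. (5 * v)) :: AP] | D=[(∅, ∅, ∅)]]
[6] [S=∅ | E={u↦2} | C=[u :: (λx. u) :: AP :: (λv. (5 * v)) :: AP] | D=[(∅, ∅, ∅)]]
[7] [S=[2] | E={u↦2} | C=[(λx. u) :: AP :: (λv. (5 * v)) :: AP] | D=[(∅, ∅, ∅)]]
[8] [S=[clo(λx. u, {u↦2}) :: 2] | E={u↦2} | C=[AP :: (λv. (5 * v)) :: AP] | D=[(∅, ∅, ∅)]]
[9] [S=∅ | E={x↦2, u↦2} | C=[u] | D=[(∅, {u↦2}, [(λv. (5 * v)) :: AP]) :: (∅, ∅, ∅)]]
[10] [S=[2] | E={x↦2, u↦2} | C=∅ | D=[(∅, {u↦2}, [(λv. (5 * v)) :: AP]) :: (∅, ∅, ∅)]]
[11] [S=[2] | E={u↦2} | C=[(λv. (5 * v)) :: AP] | D=[(∅, ∅, ∅)]]
[12] [S=[clo(λv. (5 * v), {u↦2}) :: 2] | E={u↦2} | C=[AP] | D=[(∅, ∅, ∅)]]
[13] [S=∅ | E={v↦2, u↦2} | C=[(5 * v)] | D=[(∅, {u↦2}, ∅) :: (∅, ∅, ∅)]]
[14] [S=∅ | E={v↦2, u↦2} | C=[5 :: v :: PRIM2(mul)] | D=[(∅, {u↦2}, ∅) :: (∅, ∅, ∅)]]
[15] [S=[5] | E={v↦2, u↦2} | C=[v :: PRIM2(mul)] | D=[(∅, {u↦2}, ∅) :: (∅, ∅, ∅)]]
[16] [S=[2 :: 5] | E={v↦2, u↦2} | C=[PRIM2(mul)] | D=[(∅, {u↦2}, ∅) :: (∅, ∅, ∅)]]
[17] [S=[10] | E={v↦2, u↦2} | C=∅ | D=[(∅, {u↦2}, ∅) :: (∅, ∅, ∅)]]
[18] [S=[10] | E={u↦2} | C=∅ | D=[(∅, ∅, ∅)]]
[19] [S=[10] | E=∅ | C=∅ | D=∅]
→ final value 10

Answer: 10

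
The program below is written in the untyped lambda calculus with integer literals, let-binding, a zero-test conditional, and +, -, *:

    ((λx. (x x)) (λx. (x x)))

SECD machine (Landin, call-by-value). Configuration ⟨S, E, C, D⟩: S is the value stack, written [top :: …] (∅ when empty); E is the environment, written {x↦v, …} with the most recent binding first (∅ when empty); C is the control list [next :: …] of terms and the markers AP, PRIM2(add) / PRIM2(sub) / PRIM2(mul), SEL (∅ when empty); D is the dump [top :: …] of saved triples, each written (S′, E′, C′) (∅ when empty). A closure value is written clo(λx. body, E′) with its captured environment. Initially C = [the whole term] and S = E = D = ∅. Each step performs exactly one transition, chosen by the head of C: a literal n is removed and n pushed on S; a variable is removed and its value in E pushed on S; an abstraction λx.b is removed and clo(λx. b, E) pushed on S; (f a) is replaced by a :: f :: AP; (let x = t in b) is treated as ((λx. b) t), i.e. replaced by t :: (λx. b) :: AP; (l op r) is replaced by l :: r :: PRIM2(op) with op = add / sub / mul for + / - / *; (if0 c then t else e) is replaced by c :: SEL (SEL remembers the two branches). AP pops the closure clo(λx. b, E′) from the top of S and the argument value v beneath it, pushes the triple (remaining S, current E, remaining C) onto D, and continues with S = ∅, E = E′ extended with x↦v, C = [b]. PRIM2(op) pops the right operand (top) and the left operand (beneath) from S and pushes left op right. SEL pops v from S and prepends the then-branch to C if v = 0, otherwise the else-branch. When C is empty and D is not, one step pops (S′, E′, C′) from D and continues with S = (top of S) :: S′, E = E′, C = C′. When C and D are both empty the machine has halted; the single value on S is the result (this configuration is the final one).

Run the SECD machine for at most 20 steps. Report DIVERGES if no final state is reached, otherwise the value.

0. ⟨S=∅; E=∅; C=[((λx. (x x)) (λx. (x x)))]; D=∅⟩
1. ⟨S=∅; E=∅; C=[(λx. (x x)) :: (λx. (x x)) :: AP]; D=∅⟩
2. ⟨S=[clo(λx. (x x), ∅)]; E=∅; C=[(λx. (x x)) :: AP]; D=∅⟩
3. ⟨S=[clo(λx. (x x), ∅) :: clo(λx. (x x), ∅)]; E=∅; C=[AP]; D=∅⟩
4. ⟨S=∅; E={x↦clo(λx. (x x), ∅)}; C=[(x x)]; D=[(∅, ∅, ∅)]⟩
5. ⟨S=∅; E={x↦clo(λx. (x x), ∅)}; C=[x :: x :: AP]; D=[(∅, ∅, ∅)]⟩
6. ⟨S=[clo(λx. (x x), ∅)]; E={x↦clo(λx. (x x), ∅)}; C=[x :: AP]; D=[(∅, ∅, ∅)]⟩
7. ⟨S=[clo(λx. (x x), ∅) :: clo(λx. (x x), ∅)]; E={x↦clo(λx. (x x), ∅)}; C=[AP]; D=[(∅, ∅, ∅)]⟩
8. ⟨S=∅; E={x↦clo(λx. (x x), ∅)}; C=[(x x)]; D=[(∅, {x↦clo(λx. (x x), ∅)}, ∅) :: (∅, ∅, ∅)]⟩
9. ⟨S=∅; E={x↦clo(λx. (x x), ∅)}; C=[x :: x :: AP]; D=[(∅, {x↦clo(λx. (x x), ∅)}, ∅) :: (∅, ∅, ∅)]⟩
10. ⟨S=[clo(λx. (x x), ∅)]; E={x↦clo(λx. (x x), ∅)}; C=[x :: AP]; D=[(∅, {x↦clo(λx. (x x), ∅)}, ∅) :: (∅, ∅, ∅)]⟩
11. ⟨S=[clo(λx. (x x), ∅) :: clo(λx. (x x), ∅)]; E={x↦clo(λx. (x x), ∅)}; C=[AP]; D=[(∅, {x↦clo(λx. (x x), ∅)}, ∅) :: (∅, ∅, ∅)]⟩
12. ⟨S=∅; E={x↦clo(λx. (x x), ∅)}; C=[(x x)]; D=[(∅, {x↦clo(λx. (x x), ∅)}, ∅) :: (∅, {x↦clo(λx. (x x), ∅)}, ∅) :: (∅, ∅, ∅)]⟩
13. ⟨S=∅; E={x↦clo(λx. (x x), ∅)}; C=[x :: x :: AP]; D=[(∅, {x↦clo(λx. (x x), ∅)}, ∅) :: (∅, {x↦clo(λx. (x x), ∅)}, ∅) :: (∅, ∅, ∅)]⟩
14. ⟨S=[clo(λx. (x x), ∅)]; E={x↦clo(λx. (x x), ∅)}; C=[x :: AP]; D=[(∅, {x↦clo(λx. (x x), ∅)}, ∅) :: (∅, {x↦clo(λx. (x x), ∅)}, ∅) :: (∅, ∅, ∅)]⟩
15. ⟨S=[clo(λx. (x x), ∅) :: clo(λx. (x x), ∅)]; E={x↦clo(λx. (x x), ∅)}; C=[AP]; D=[(∅, {x↦clo(λx. (x x), ∅)}, ∅) :: (∅, {x↦clo(λx. (x x), ∅)}, ∅) :: (∅, ∅, ∅)]⟩
16. ⟨S=∅; E={x↦clo(λx. (x x), ∅)}; C=[(x x)]; D=[(∅, {x↦clo(λx. (x x), ∅)}, ∅) :: (∅, {x↦clo(λx. (x x), ∅)}, ∅) :: (∅, {x↦clo(λx. (x x), ∅)}, ∅) :: (∅, ∅, ∅)]⟩
17. ⟨S=∅; E={x↦clo(λx. (x x), ∅)}; C=[x :: x :: AP]; D=[(∅, {x↦clo(λx. (x x), ∅)}, ∅) :: (∅, {x↦clo(λx. (x x), ∅)}, ∅) :: (∅, {x↦clo(λx. (x x), ∅)}, ∅) :: (∅, ∅, ∅)]⟩
18. ⟨S=[clo(λx. (x x), ∅)]; E={x↦clo(λx. (x x), ∅)}; C=[x :: AP]; D=[(∅, {x↦clo(λx. (x x), ∅)}, ∅) :: (∅, {x↦clo(λx. (x x), ∅)}, ∅) :: (∅, {x↦clo(λx. (x x), ∅)}, ∅) :: (∅, ∅, ∅)]⟩
19. ⟨S=[clo(λx. (x x), ∅) :: clo(λx. (x x), ∅)]; E={x↦clo(λx. (x x), ∅)}; C=[AP]; D=[(∅, {x↦clo(λx. (x x), ∅)}, ∅) :: (∅, {x↦clo(λx. (x x), ∅)}, ∅) :: (∅, {x↦clo(λx. (x x), ∅)}, ∅) :: (∅, ∅, ∅)]⟩
20. ⟨S=∅; E={x↦clo(λx. (x x), ∅)}; C=[(x x)]; D=[(∅, {x↦clo(λx. (x x), ∅)}, ∅) :: (∅, {x↦clo(λx. (x x), ∅)}, ∅) :: (∅, {x↦clo(λx. (x x), ∅)}, ∅) :: (∅, {x↦clo(λx. (x x), ∅)}, ∅) :: (∅, ∅, ∅)]⟩
→ 20 transitions taken and the configuration is still not final: no result within 20 steps

Answer: DIVERGES (no final state within 20 steps)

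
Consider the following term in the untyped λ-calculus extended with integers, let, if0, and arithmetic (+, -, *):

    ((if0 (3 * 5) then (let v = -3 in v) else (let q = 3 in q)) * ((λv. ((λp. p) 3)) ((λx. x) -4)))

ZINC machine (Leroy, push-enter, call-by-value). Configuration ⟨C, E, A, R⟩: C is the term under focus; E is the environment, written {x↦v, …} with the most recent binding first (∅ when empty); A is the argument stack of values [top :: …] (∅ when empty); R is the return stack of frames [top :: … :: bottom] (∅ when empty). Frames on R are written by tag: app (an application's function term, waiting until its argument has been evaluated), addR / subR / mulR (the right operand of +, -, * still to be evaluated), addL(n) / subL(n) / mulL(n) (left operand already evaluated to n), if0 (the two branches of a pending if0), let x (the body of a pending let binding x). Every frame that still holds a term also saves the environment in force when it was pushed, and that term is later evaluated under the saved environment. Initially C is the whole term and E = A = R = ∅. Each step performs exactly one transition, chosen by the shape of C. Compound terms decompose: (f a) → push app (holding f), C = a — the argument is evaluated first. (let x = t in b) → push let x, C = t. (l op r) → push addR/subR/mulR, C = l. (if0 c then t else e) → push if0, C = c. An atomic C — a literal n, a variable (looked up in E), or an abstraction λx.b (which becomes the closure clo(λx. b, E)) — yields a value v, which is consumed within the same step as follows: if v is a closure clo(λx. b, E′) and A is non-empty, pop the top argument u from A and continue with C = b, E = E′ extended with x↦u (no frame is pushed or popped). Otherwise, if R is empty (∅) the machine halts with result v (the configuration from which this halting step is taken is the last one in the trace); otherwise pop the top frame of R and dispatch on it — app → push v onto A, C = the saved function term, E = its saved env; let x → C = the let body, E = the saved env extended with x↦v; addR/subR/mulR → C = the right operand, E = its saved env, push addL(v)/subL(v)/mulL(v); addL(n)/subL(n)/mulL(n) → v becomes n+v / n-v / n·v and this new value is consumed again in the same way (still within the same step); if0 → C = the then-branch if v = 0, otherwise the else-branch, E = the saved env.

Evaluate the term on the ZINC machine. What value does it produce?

Answer: 9

Machine steps:
step 0: ⟨C=((if0 (3 * 5) then (let v = -3 in v) else (let q = 3 in q)) * ((λv. ((λp. p) 3)) ((λx. x) -4))); E=∅; A=∅; R=∅⟩
step 1: ⟨C=(if0 (3 * 5) then (let v = -3 in v) else (let q = 3 in q)); E=∅; A=∅; R=[mulR]⟩
step 2: ⟨C=(3 * 5); E=∅; A=∅; R=[if0 :: mulR]⟩
step 3: ⟨C=3; E=∅; A=∅; R=[mulR :: if0 :: mulR]⟩
step 4: ⟨C=5; E=∅; A=∅; R=[mulL(3) :: if0 :: mulR]⟩
step 5: ⟨C=(let q = 3 in q); E=∅; A=∅; R=[mulR]⟩
step 6: ⟨C=3; E=∅; A=∅; R=[let q :: mulR]⟩
step 7: ⟨C=q; E={q↦3}; A=∅; R=[mulR]⟩
step 8: ⟨C=((λv. ((λp. p) 3)) ((λx. x) -4)); E=∅; A=∅; R=[mulL(3)]⟩
step 9: ⟨C=((λx. x) -4); E=∅; A=∅; R=[app :: mulL(3)]⟩
step 10: ⟨C=-4; E=∅; A=∅; R=[app :: app :: mulL(3)]⟩
step 11: ⟨C=(λx. x); E=∅; A=[-4]; R=[app :: mulL(3)]⟩
step 12: ⟨C=x; E={x↦-4}; A=∅; R=[app :: mulL(3)]⟩
step 13: ⟨C=(λv. ((λp. p) 3)); E=∅; A=[-4]; R=[mulL(3)]⟩
step 14: ⟨C=((λp. p) 3); E={v↦-4}; A=∅; R=[mulL(3)]⟩
step 15: ⟨C=3; E={v↦-4}; A=∅; R=[app :: mulL(3)]⟩
step 16: ⟨C=(λp. p); E={v↦-4}; A=[3]; R=[mulL(3)]⟩
step 17: ⟨C=p; E={p↦3, v↦-4}; A=∅; R=[mulL(3)]⟩
→ final value 9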